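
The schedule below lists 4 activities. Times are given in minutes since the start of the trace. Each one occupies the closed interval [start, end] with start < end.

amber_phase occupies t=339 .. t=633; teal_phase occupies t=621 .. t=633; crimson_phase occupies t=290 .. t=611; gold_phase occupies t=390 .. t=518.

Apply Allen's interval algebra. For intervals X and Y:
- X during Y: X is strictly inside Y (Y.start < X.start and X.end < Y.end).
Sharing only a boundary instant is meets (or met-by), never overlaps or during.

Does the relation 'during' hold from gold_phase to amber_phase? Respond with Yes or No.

Yes

gold_phase = [t=390, t=518], amber_phase = [t=339, t=633].
Actual relation of gold_phase to amber_phase: during.
Asked whether 'during' holds → Yes.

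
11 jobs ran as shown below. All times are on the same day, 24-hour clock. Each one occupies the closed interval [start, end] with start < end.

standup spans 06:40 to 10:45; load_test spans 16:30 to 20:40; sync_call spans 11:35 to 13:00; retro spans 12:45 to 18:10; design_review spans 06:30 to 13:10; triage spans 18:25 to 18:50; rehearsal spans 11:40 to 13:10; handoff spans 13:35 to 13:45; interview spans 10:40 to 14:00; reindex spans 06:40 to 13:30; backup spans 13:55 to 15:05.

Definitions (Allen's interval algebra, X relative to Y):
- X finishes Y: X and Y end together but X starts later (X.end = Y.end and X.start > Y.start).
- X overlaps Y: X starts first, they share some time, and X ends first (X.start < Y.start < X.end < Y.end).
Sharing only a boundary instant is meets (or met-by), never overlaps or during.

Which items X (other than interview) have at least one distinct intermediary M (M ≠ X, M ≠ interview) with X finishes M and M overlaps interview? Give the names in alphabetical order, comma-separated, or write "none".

rehearsal

Target interview = [10:40, 14:00].
Intermediaries M with M overlaps interview: design_review, reindex, standup.
Via design_review — items with X finishes design_review: rehearsal.
Via reindex — items with X finishes reindex: none.
Via standup — items with X finishes standup: none.
Union: rehearsal.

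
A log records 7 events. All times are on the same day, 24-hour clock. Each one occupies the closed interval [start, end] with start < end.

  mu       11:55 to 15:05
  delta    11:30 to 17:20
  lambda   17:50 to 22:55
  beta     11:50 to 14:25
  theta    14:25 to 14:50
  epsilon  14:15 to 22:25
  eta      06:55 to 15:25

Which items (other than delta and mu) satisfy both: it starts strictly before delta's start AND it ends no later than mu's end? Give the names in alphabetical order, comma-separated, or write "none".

Conditions: its start is strictly before delta's start (X.start < 11:30) AND its end is no later than mu's end (X.end <= 15:05).
beta: start 11:50 < 11:30? ✗; end 14:25 <= 15:05? ✓ → no.
epsilon: start 14:15 < 11:30? ✗; end 22:25 <= 15:05? ✗ → no.
eta: start 06:55 < 11:30? ✓; end 15:25 <= 15:05? ✗ → no.
lambda: start 17:50 < 11:30? ✗; end 22:55 <= 15:05? ✗ → no.
theta: start 14:25 < 11:30? ✗; end 14:50 <= 15:05? ✓ → no.
Result: none.

none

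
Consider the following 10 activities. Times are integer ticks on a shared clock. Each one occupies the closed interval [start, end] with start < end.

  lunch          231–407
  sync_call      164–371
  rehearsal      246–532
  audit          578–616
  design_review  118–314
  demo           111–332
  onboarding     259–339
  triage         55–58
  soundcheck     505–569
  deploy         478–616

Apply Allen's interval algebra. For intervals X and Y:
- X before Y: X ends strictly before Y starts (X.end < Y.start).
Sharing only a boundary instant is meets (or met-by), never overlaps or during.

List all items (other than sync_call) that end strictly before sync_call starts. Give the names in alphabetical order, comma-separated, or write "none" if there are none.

Target sync_call = [164, 371].
audit [578, 616] → after → no.
demo [111, 332] → overlaps → no.
deploy [478, 616] → after → no.
design_review [118, 314] → overlaps → no.
lunch [231, 407] → overlapped-by → no.
onboarding [259, 339] → during → no.
rehearsal [246, 532] → overlapped-by → no.
soundcheck [505, 569] → after → no.
triage [55, 58] → before → yes.
Result: triage.

triage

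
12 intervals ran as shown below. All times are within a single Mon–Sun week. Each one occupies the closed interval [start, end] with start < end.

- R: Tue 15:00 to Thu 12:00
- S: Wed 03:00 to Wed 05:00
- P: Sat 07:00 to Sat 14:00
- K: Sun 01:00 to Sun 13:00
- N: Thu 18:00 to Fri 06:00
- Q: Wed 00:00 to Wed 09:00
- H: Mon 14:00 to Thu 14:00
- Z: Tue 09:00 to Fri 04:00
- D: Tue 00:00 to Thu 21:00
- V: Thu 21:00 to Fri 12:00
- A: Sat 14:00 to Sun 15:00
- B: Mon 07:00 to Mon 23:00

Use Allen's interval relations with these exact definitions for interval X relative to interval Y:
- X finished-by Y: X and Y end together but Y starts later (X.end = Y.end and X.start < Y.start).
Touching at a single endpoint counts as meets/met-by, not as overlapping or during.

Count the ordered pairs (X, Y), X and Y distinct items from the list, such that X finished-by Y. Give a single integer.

Checking all 132 ordered pairs for relation 'finished-by'; matching pairs in alphabetical order:
No pair satisfies it.
Count: 0.

0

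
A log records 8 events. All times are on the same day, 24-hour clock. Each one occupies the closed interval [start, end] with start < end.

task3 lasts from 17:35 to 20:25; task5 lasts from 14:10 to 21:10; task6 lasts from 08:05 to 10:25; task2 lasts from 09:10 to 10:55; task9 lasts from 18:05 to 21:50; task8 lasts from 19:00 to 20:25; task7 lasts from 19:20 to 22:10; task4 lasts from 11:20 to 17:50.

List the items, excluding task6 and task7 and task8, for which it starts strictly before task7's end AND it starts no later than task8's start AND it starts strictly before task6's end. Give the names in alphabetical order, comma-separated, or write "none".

task2

Conditions: its start is strictly before task7's end (X.start < 22:10) AND its start is no later than task8's start (X.start <= 19:00) AND its start is strictly before task6's end (X.start < 10:25).
task2: start 09:10 < 22:10? ✓; start 09:10 <= 19:00? ✓; start 09:10 < 10:25? ✓ → yes.
task3: start 17:35 < 22:10? ✓; start 17:35 <= 19:00? ✓; start 17:35 < 10:25? ✗ → no.
task4: start 11:20 < 22:10? ✓; start 11:20 <= 19:00? ✓; start 11:20 < 10:25? ✗ → no.
task5: start 14:10 < 22:10? ✓; start 14:10 <= 19:00? ✓; start 14:10 < 10:25? ✗ → no.
task9: start 18:05 < 22:10? ✓; start 18:05 <= 19:00? ✓; start 18:05 < 10:25? ✗ → no.
Result: task2.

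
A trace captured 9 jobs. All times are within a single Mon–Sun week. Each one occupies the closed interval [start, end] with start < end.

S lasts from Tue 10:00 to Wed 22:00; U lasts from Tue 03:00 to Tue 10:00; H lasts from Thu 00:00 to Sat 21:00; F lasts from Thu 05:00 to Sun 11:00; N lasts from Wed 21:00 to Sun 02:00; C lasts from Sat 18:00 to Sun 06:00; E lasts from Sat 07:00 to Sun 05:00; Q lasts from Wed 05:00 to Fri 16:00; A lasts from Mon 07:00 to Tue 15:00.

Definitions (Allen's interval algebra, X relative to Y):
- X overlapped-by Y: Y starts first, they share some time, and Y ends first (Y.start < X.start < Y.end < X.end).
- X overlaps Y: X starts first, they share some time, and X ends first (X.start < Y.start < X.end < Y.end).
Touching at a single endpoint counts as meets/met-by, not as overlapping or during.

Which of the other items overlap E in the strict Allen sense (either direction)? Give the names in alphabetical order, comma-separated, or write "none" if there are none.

C, H, N

Target E = [Sat 07:00, Sun 05:00].
A [Mon 07:00, Tue 15:00] → before → no.
C [Sat 18:00, Sun 06:00] → overlapped-by → yes.
F [Thu 05:00, Sun 11:00] → contains → no.
H [Thu 00:00, Sat 21:00] → overlaps → yes.
N [Wed 21:00, Sun 02:00] → overlaps → yes.
Q [Wed 05:00, Fri 16:00] → before → no.
S [Tue 10:00, Wed 22:00] → before → no.
U [Tue 03:00, Tue 10:00] → before → no.
Result: C, H, N.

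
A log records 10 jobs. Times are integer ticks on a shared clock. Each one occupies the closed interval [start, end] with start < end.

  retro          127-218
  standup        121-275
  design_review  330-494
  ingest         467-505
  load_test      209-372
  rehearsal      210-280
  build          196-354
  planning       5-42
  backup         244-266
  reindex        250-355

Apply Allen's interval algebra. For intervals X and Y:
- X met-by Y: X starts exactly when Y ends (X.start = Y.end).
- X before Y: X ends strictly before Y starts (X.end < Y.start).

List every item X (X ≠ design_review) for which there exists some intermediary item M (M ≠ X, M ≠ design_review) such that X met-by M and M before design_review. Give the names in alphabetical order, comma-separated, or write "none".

none

Target design_review = [330, 494].
Intermediaries M with M before design_review: backup, planning, rehearsal, retro, standup.
Via backup — items with X met-by backup: none.
Via planning — items with X met-by planning: none.
Via rehearsal — items with X met-by rehearsal: none.
Via retro — items with X met-by retro: none.
Via standup — items with X met-by standup: none.
Union: none.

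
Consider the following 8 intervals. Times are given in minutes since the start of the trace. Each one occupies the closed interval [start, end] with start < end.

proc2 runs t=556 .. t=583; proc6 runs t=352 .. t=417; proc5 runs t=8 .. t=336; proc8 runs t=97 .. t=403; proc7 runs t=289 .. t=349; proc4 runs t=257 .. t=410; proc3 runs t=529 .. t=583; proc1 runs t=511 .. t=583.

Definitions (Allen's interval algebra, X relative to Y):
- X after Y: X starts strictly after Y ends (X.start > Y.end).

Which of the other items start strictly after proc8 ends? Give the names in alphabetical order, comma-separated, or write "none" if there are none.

Target proc8 = [t=97, t=403].
proc1 [t=511, t=583] → after → yes.
proc2 [t=556, t=583] → after → yes.
proc3 [t=529, t=583] → after → yes.
proc4 [t=257, t=410] → overlapped-by → no.
proc5 [t=8, t=336] → overlaps → no.
proc6 [t=352, t=417] → overlapped-by → no.
proc7 [t=289, t=349] → during → no.
Result: proc1, proc2, proc3.

proc1, proc2, proc3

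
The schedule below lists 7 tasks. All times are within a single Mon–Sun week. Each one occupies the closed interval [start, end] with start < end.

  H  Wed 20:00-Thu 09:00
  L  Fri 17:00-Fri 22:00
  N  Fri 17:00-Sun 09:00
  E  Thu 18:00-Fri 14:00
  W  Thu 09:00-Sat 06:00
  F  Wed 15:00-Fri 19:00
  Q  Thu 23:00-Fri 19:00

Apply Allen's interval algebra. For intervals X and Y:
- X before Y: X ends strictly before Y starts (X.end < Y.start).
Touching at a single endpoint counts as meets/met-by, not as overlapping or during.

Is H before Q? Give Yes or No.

H = [Wed 20:00, Thu 09:00], Q = [Thu 23:00, Fri 19:00].
Actual relation of H to Q: before.
Asked whether 'before' holds → Yes.

Yes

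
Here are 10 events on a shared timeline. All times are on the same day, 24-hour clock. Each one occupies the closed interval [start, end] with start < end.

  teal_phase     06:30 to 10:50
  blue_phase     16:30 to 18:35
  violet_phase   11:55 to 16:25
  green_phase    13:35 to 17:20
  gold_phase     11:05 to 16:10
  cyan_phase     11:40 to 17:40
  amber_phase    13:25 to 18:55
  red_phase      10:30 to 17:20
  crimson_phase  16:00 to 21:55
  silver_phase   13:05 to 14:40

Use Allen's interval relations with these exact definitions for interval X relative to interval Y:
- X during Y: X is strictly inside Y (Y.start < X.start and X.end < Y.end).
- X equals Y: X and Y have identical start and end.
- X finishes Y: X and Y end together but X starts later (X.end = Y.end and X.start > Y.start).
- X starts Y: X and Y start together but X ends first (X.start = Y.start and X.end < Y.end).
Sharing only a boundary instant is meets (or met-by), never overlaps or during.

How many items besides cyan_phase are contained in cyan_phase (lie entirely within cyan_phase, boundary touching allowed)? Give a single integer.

Target cyan_phase = [11:40, 17:40].
amber_phase [13:25, 18:55] → overlapped-by → no.
blue_phase [16:30, 18:35] → overlapped-by → no.
crimson_phase [16:00, 21:55] → overlapped-by → no.
gold_phase [11:05, 16:10] → overlaps → no.
green_phase [13:35, 17:20] → during → counts.
red_phase [10:30, 17:20] → overlaps → no.
silver_phase [13:05, 14:40] → during → counts.
teal_phase [06:30, 10:50] → before → no.
violet_phase [11:55, 16:25] → during → counts.
Total: 3.

3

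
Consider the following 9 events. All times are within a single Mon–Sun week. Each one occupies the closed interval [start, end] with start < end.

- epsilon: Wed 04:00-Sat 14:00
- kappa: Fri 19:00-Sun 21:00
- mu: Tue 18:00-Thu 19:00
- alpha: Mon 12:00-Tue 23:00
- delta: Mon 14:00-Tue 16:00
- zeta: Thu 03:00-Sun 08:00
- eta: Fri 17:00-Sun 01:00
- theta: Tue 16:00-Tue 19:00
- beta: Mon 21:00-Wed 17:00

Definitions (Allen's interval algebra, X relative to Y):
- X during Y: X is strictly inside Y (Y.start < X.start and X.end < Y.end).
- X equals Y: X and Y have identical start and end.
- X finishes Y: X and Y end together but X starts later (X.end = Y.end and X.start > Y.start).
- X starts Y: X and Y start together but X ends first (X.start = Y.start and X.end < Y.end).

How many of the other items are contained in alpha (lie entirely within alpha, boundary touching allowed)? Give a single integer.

Target alpha = [Mon 12:00, Tue 23:00].
beta [Mon 21:00, Wed 17:00] → overlapped-by → no.
delta [Mon 14:00, Tue 16:00] → during → counts.
epsilon [Wed 04:00, Sat 14:00] → after → no.
eta [Fri 17:00, Sun 01:00] → after → no.
kappa [Fri 19:00, Sun 21:00] → after → no.
mu [Tue 18:00, Thu 19:00] → overlapped-by → no.
theta [Tue 16:00, Tue 19:00] → during → counts.
zeta [Thu 03:00, Sun 08:00] → after → no.
Total: 2.

2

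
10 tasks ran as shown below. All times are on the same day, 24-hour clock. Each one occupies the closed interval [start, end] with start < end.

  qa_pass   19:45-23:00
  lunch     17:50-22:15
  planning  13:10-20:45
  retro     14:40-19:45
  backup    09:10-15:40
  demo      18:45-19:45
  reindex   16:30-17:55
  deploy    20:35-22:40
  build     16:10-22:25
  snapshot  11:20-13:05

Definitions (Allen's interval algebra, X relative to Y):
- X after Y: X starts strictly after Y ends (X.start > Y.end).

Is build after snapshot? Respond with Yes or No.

build = [16:10, 22:25], snapshot = [11:20, 13:05].
Actual relation of build to snapshot: after.
Asked whether 'after' holds → Yes.

Yes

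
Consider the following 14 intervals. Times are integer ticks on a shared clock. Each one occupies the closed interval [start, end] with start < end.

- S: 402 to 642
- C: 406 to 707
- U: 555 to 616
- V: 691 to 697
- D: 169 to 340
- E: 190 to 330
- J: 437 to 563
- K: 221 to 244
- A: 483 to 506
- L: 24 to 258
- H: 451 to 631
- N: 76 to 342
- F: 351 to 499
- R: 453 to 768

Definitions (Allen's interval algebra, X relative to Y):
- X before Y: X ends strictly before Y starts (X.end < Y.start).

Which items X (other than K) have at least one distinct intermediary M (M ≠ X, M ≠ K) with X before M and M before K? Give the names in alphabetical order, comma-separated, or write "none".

none

Target K = [221, 244].
Intermediaries M with M before K: none.
Union: none.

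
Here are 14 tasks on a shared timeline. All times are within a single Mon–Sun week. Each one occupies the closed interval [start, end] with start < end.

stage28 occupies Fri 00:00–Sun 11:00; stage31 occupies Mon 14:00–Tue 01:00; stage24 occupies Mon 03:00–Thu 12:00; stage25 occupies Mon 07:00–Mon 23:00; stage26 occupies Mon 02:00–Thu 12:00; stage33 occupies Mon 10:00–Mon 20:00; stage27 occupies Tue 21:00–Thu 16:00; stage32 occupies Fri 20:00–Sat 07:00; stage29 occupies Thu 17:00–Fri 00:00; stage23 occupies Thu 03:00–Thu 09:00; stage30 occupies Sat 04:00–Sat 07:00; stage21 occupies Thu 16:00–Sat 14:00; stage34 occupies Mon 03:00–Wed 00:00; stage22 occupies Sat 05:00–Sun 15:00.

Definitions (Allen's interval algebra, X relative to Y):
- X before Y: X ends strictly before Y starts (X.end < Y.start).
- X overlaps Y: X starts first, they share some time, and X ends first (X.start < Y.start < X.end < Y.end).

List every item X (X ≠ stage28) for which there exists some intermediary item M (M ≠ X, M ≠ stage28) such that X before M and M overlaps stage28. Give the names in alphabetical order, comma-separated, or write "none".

Target stage28 = [Fri 00:00, Sun 11:00].
Intermediaries M with M overlaps stage28: stage21.
Via stage21 — items with X before stage21: stage23, stage24, stage25, stage26, stage31, stage33, stage34.
Union: stage23, stage24, stage25, stage26, stage31, stage33, stage34.

stage23, stage24, stage25, stage26, stage31, stage33, stage34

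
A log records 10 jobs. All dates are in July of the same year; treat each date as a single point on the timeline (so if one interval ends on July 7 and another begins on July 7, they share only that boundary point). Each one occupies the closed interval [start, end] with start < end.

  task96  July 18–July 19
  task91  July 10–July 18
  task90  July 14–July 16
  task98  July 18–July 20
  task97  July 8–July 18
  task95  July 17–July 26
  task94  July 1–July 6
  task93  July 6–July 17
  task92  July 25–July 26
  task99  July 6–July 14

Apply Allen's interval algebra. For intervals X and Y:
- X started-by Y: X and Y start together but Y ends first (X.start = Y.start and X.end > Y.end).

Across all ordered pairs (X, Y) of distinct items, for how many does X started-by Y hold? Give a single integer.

2

Checking all 90 ordered pairs for relation 'started-by'; matching pairs in alphabetical order:
(task93, task99): task93 started-by task99 ✓
(task98, task96): task98 started-by task96 ✓
Count: 2.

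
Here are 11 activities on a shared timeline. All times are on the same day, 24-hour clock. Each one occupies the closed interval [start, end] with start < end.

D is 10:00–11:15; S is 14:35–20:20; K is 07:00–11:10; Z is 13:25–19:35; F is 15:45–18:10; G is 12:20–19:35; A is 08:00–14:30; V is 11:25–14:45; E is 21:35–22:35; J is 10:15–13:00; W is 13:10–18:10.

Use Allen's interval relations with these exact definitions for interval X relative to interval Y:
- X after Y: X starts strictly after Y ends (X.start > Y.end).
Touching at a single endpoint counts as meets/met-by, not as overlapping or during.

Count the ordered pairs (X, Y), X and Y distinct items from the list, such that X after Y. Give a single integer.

Checking all 110 ordered pairs for relation 'after'; matching pairs in alphabetical order:
(E, A): E after A ✓
(E, D): E after D ✓
(E, F): E after F ✓
(E, G): E after G ✓
(E, J): E after J ✓
(E, K): E after K ✓
(E, S): E after S ✓
(E, V): E after V ✓
(E, W): E after W ✓
(E, Z): E after Z ✓
(F, A): F after A ✓
(F, D): F after D ✓
(F, J): F after J ✓
(F, K): F after K ✓
(F, V): F after V ✓
(G, D): G after D ✓
(G, K): G after K ✓
(S, A): S after A ✓
(S, D): S after D ✓
(S, J): S after J ✓
(S, K): S after K ✓
(V, D): V after D ✓
(V, K): V after K ✓
(W, D): W after D ✓
... plus 5 further pairs not listed.
Count: 29.

29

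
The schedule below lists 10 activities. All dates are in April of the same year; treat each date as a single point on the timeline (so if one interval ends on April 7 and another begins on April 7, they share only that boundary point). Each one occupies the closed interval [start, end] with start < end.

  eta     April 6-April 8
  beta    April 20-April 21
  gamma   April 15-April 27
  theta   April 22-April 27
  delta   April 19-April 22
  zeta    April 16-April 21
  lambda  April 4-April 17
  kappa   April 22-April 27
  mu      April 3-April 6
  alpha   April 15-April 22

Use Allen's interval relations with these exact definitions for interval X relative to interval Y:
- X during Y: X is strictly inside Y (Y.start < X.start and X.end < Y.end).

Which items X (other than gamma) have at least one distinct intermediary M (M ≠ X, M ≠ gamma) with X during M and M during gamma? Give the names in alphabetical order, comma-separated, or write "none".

beta

Target gamma = [April 15, April 27].
Intermediaries M with M during gamma: beta, delta, zeta.
Via beta — items with X during beta: none.
Via delta — items with X during delta: beta.
Via zeta — items with X during zeta: none.
Union: beta.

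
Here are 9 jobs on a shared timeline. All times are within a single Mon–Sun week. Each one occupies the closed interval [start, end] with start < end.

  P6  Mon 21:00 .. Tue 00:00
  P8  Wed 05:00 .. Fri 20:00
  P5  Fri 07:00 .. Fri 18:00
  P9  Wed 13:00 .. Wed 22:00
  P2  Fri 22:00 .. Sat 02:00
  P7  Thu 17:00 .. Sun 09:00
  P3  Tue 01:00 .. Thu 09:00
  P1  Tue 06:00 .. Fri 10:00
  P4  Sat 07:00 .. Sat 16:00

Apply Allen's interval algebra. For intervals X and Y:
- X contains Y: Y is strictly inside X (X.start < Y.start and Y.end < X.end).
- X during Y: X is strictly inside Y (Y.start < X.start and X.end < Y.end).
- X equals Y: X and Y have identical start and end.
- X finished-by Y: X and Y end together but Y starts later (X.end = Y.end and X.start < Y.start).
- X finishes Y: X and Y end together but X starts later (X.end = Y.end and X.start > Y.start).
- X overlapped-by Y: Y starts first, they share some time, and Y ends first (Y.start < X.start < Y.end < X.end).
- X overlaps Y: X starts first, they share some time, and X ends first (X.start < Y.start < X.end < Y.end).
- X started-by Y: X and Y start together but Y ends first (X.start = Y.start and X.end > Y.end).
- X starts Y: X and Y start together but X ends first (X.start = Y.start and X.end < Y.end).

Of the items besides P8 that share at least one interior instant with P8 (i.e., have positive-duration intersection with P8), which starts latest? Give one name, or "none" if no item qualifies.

Target P8 = [Wed 05:00, Fri 20:00].
P1 [Tue 06:00, Fri 10:00] → overlaps → candidate.
P2 [Fri 22:00, Sat 02:00] → after → excluded.
P3 [Tue 01:00, Thu 09:00] → overlaps → candidate.
P4 [Sat 07:00, Sat 16:00] → after → excluded.
P5 [Fri 07:00, Fri 18:00] → during → candidate.
P6 [Mon 21:00, Tue 00:00] → before → excluded.
P7 [Thu 17:00, Sun 09:00] → overlapped-by → candidate.
P9 [Wed 13:00, Wed 22:00] → during → candidate.
Among candidates, latest start is Fri 07:00 → P5.

P5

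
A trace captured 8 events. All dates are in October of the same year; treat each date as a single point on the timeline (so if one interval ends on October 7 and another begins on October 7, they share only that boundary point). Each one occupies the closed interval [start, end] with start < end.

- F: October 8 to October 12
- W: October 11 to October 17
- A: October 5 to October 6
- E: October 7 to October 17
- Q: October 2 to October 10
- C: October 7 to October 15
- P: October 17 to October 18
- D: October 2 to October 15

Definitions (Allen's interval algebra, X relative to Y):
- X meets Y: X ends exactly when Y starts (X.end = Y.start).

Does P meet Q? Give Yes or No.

P = [October 17, October 18], Q = [October 2, October 10].
Actual relation of P to Q: after.
Asked whether 'meets' holds → No.

No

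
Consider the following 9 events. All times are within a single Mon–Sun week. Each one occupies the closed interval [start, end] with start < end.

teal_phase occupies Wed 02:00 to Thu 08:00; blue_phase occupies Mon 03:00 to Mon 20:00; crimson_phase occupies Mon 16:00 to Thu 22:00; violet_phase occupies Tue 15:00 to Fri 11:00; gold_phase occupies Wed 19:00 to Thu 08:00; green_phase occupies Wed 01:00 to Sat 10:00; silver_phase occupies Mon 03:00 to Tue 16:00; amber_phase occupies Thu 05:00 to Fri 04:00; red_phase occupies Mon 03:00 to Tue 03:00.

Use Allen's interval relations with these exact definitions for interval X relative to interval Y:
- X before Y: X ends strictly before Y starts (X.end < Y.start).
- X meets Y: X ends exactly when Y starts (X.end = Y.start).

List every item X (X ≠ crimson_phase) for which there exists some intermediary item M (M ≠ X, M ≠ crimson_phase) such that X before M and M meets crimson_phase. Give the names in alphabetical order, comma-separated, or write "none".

none

Target crimson_phase = [Mon 16:00, Thu 22:00].
Intermediaries M with M meets crimson_phase: none.
Union: none.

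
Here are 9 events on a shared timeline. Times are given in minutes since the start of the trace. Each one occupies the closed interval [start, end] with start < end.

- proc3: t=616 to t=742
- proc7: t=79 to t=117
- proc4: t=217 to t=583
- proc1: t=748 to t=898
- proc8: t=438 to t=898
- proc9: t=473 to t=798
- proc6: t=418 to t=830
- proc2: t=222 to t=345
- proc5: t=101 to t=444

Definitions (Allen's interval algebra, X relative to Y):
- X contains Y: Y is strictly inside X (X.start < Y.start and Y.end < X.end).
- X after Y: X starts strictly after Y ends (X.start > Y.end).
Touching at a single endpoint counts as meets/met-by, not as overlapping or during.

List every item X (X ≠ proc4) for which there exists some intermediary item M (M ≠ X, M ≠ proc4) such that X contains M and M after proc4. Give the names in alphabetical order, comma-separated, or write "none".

Target proc4 = [t=217, t=583].
Intermediaries M with M after proc4: proc1, proc3.
Via proc1 — items with X contains proc1: none.
Via proc3 — items with X contains proc3: proc6, proc8, proc9.
Union: proc6, proc8, proc9.

proc6, proc8, proc9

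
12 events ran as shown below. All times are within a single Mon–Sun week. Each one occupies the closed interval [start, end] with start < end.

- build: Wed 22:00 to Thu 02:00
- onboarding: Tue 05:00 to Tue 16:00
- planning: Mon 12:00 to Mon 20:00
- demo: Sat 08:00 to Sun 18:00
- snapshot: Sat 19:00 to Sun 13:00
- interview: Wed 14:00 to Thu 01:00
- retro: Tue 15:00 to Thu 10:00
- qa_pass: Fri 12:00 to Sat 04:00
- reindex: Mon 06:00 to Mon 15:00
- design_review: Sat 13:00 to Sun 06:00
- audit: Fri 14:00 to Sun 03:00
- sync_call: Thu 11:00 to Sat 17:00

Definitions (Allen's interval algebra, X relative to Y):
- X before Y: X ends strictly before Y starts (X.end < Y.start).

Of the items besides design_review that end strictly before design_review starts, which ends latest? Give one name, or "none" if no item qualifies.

Target design_review = [Sat 13:00, Sun 06:00].
audit [Fri 14:00, Sun 03:00] → overlaps → excluded.
build [Wed 22:00, Thu 02:00] → before → candidate.
demo [Sat 08:00, Sun 18:00] → contains → excluded.
interview [Wed 14:00, Thu 01:00] → before → candidate.
onboarding [Tue 05:00, Tue 16:00] → before → candidate.
planning [Mon 12:00, Mon 20:00] → before → candidate.
qa_pass [Fri 12:00, Sat 04:00] → before → candidate.
reindex [Mon 06:00, Mon 15:00] → before → candidate.
retro [Tue 15:00, Thu 10:00] → before → candidate.
snapshot [Sat 19:00, Sun 13:00] → overlapped-by → excluded.
sync_call [Thu 11:00, Sat 17:00] → overlaps → excluded.
Among candidates, latest end is Sat 04:00 → qa_pass.

qa_pass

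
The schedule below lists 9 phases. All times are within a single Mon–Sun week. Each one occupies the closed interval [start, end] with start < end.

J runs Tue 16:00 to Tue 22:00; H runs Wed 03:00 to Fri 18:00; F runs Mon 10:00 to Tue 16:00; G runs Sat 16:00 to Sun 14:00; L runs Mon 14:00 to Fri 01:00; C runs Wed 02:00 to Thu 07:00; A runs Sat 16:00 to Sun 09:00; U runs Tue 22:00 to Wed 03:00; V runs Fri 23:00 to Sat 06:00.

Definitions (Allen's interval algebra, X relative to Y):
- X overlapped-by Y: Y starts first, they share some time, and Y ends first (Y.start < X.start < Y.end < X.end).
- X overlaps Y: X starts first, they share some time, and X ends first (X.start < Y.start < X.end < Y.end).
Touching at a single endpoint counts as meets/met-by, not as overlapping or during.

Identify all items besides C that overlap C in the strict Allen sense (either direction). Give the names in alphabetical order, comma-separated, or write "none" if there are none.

H, U

Target C = [Wed 02:00, Thu 07:00].
A [Sat 16:00, Sun 09:00] → after → no.
F [Mon 10:00, Tue 16:00] → before → no.
G [Sat 16:00, Sun 14:00] → after → no.
H [Wed 03:00, Fri 18:00] → overlapped-by → yes.
J [Tue 16:00, Tue 22:00] → before → no.
L [Mon 14:00, Fri 01:00] → contains → no.
U [Tue 22:00, Wed 03:00] → overlaps → yes.
V [Fri 23:00, Sat 06:00] → after → no.
Result: H, U.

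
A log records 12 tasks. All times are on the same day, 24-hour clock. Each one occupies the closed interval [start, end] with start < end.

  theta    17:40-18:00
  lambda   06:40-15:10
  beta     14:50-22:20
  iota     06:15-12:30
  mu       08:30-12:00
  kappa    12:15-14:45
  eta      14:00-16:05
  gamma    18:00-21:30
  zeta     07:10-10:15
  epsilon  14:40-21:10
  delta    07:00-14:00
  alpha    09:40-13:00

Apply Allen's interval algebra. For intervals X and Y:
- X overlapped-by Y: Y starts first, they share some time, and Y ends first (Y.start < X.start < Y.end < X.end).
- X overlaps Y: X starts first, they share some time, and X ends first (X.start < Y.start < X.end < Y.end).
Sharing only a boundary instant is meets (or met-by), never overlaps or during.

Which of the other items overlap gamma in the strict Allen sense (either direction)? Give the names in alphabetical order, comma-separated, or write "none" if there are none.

Target gamma = [18:00, 21:30].
alpha [09:40, 13:00] → before → no.
beta [14:50, 22:20] → contains → no.
delta [07:00, 14:00] → before → no.
epsilon [14:40, 21:10] → overlaps → yes.
eta [14:00, 16:05] → before → no.
iota [06:15, 12:30] → before → no.
kappa [12:15, 14:45] → before → no.
lambda [06:40, 15:10] → before → no.
mu [08:30, 12:00] → before → no.
theta [17:40, 18:00] → meets → no.
zeta [07:10, 10:15] → before → no.
Result: epsilon.

epsilon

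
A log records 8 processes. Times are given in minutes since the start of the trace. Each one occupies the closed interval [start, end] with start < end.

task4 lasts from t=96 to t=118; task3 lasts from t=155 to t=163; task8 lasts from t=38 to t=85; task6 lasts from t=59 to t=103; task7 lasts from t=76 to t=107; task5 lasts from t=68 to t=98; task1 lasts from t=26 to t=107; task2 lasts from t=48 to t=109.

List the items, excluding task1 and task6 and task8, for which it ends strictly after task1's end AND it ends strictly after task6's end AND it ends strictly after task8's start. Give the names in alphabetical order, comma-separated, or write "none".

task2, task3, task4

Conditions: its end is strictly after task1's end (X.end > t=107) AND its end is strictly after task6's end (X.end > t=103) AND its end is strictly after task8's start (X.end > t=38).
task2: end t=109 > t=107? ✓; end t=109 > t=103? ✓; end t=109 > t=38? ✓ → yes.
task3: end t=163 > t=107? ✓; end t=163 > t=103? ✓; end t=163 > t=38? ✓ → yes.
task4: end t=118 > t=107? ✓; end t=118 > t=103? ✓; end t=118 > t=38? ✓ → yes.
task5: end t=98 > t=107? ✗; end t=98 > t=103? ✗; end t=98 > t=38? ✓ → no.
task7: end t=107 > t=107? ✗; end t=107 > t=103? ✓; end t=107 > t=38? ✓ → no.
Result: task2, task3, task4.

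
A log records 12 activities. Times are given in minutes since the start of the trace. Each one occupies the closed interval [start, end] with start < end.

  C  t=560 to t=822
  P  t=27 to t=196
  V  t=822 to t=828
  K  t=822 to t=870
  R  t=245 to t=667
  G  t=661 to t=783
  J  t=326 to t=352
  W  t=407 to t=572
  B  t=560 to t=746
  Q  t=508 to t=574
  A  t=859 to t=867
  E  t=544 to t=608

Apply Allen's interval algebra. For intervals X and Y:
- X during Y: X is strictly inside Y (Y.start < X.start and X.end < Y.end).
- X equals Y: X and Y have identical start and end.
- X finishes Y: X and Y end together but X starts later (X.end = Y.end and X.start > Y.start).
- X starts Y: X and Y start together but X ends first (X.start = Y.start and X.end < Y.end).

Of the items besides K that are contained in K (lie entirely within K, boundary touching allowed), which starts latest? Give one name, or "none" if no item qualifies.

A

Target K = [t=822, t=870].
A [t=859, t=867] → during → candidate.
B [t=560, t=746] → before → excluded.
C [t=560, t=822] → meets → excluded.
E [t=544, t=608] → before → excluded.
G [t=661, t=783] → before → excluded.
J [t=326, t=352] → before → excluded.
P [t=27, t=196] → before → excluded.
Q [t=508, t=574] → before → excluded.
R [t=245, t=667] → before → excluded.
V [t=822, t=828] → starts → candidate.
W [t=407, t=572] → before → excluded.
Among candidates, latest start is t=859 → A.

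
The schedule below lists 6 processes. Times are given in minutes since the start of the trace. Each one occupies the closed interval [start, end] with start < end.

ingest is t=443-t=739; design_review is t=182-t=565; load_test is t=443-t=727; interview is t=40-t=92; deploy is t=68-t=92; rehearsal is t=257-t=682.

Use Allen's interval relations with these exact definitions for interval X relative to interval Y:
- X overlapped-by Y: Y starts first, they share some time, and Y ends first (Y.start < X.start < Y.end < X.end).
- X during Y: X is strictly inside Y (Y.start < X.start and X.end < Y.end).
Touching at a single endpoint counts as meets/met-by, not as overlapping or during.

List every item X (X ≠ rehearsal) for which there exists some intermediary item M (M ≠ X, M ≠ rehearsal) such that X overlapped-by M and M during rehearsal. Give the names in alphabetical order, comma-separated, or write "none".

none

Target rehearsal = [t=257, t=682].
Intermediaries M with M during rehearsal: none.
Union: none.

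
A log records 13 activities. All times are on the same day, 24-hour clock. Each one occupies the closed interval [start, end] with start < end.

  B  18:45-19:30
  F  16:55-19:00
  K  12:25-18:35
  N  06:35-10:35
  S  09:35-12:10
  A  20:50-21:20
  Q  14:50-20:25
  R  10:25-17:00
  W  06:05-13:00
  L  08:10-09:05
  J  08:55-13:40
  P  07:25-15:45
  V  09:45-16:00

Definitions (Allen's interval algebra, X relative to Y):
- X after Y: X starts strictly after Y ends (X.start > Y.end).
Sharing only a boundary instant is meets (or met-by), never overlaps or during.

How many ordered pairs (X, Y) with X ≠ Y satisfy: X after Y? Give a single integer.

Checking all 156 ordered pairs for relation 'after'; matching pairs in alphabetical order:
(A, B): A after B ✓
(A, F): A after F ✓
(A, J): A after J ✓
(A, K): A after K ✓
(A, L): A after L ✓
(A, N): A after N ✓
(A, P): A after P ✓
(A, Q): A after Q ✓
(A, R): A after R ✓
(A, S): A after S ✓
(A, V): A after V ✓
(A, W): A after W ✓
(B, J): B after J ✓
(B, K): B after K ✓
(B, L): B after L ✓
(B, N): B after N ✓
(B, P): B after P ✓
(B, R): B after R ✓
(B, S): B after S ✓
(B, V): B after V ✓
(B, W): B after W ✓
(F, J): F after J ✓
(F, L): F after L ✓
(F, N): F after N ✓
... plus 15 further pairs not listed.
Count: 39.

39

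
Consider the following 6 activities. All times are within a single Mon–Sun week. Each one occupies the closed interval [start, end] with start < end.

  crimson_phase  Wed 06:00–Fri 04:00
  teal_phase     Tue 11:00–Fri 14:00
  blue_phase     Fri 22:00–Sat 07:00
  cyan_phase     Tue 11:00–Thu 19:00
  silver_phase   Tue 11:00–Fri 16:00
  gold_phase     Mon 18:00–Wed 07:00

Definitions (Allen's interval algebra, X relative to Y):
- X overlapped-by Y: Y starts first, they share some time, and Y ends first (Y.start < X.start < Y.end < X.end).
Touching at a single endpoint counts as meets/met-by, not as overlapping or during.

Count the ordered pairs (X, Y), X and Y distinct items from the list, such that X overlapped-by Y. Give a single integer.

5

Checking all 30 ordered pairs for relation 'overlapped-by'; matching pairs in alphabetical order:
(crimson_phase, cyan_phase): crimson_phase overlapped-by cyan_phase ✓
(crimson_phase, gold_phase): crimson_phase overlapped-by gold_phase ✓
(cyan_phase, gold_phase): cyan_phase overlapped-by gold_phase ✓
(silver_phase, gold_phase): silver_phase overlapped-by gold_phase ✓
(teal_phase, gold_phase): teal_phase overlapped-by gold_phase ✓
Count: 5.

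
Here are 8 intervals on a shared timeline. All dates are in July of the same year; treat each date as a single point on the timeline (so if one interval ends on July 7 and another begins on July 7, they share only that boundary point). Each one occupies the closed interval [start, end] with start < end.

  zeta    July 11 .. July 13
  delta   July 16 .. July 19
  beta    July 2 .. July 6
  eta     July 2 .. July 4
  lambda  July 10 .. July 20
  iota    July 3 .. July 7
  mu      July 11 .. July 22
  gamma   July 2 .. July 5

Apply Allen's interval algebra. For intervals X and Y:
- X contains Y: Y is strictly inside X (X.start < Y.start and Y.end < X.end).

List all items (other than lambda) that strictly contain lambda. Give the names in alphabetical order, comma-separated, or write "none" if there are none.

Target lambda = [July 10, July 20].
beta [July 2, July 6] → before → no.
delta [July 16, July 19] → during → no.
eta [July 2, July 4] → before → no.
gamma [July 2, July 5] → before → no.
iota [July 3, July 7] → before → no.
mu [July 11, July 22] → overlapped-by → no.
zeta [July 11, July 13] → during → no.
Result: none.

none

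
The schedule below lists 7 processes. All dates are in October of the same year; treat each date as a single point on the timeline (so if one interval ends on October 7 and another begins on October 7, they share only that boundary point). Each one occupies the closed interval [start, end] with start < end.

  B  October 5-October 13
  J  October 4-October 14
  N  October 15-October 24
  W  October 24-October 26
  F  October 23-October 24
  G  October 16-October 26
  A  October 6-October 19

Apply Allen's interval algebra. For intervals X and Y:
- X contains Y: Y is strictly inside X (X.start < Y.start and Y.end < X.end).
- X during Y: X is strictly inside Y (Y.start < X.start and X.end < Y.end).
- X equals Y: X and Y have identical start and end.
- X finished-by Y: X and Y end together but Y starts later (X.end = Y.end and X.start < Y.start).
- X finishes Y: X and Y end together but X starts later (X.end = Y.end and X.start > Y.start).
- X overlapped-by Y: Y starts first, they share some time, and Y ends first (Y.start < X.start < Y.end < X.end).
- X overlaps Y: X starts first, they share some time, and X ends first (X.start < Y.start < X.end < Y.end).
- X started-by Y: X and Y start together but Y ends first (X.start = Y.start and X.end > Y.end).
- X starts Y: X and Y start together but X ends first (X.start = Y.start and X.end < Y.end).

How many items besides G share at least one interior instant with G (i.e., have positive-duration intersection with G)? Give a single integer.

4

Target G = [October 16, October 26].
A [October 6, October 19] → overlaps → counts.
B [October 5, October 13] → before → no.
F [October 23, October 24] → during → counts.
J [October 4, October 14] → before → no.
N [October 15, October 24] → overlaps → counts.
W [October 24, October 26] → finishes → counts.
Total: 4.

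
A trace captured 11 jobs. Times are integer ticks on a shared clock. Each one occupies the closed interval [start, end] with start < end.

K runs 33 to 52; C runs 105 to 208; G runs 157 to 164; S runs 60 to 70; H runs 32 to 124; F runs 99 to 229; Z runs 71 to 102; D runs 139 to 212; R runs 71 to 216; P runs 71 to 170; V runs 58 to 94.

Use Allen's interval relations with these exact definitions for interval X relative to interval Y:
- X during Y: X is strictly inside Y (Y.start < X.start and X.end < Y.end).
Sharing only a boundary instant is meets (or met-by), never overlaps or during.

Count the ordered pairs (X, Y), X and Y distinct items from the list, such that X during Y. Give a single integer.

Checking all 110 ordered pairs for relation 'during'; matching pairs in alphabetical order:
(C, F): C during F ✓
(C, R): C during R ✓
(D, F): D during F ✓
(D, R): D during R ✓
(G, C): G during C ✓
(G, D): G during D ✓
(G, F): G during F ✓
(G, P): G during P ✓
(G, R): G during R ✓
(K, H): K during H ✓
(S, H): S during H ✓
(S, V): S during V ✓
(V, H): V during H ✓
(Z, H): Z during H ✓
Count: 14.

14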